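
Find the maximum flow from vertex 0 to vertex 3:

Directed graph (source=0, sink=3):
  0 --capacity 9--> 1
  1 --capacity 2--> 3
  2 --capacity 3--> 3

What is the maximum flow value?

Computing max flow:
  Flow on (0->1): 2/9
  Flow on (1->3): 2/2
Maximum flow = 2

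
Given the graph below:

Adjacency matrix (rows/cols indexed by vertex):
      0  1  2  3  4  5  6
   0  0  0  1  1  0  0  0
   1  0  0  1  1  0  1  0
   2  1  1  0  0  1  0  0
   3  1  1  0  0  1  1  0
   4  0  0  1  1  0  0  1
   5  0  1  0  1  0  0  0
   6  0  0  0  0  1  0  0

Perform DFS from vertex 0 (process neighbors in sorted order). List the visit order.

DFS from vertex 0 (neighbors processed in ascending order):
Visit order: 0, 2, 1, 3, 4, 6, 5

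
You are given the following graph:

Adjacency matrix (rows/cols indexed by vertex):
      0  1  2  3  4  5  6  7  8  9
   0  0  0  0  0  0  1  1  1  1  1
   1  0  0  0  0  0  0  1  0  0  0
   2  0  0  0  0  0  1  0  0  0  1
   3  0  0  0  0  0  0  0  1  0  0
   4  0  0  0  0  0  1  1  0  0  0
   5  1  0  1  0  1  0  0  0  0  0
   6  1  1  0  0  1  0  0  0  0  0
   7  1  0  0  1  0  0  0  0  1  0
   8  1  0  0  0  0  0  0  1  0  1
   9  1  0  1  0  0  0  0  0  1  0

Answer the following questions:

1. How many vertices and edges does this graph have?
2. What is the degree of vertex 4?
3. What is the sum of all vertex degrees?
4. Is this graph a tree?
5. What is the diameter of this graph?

Count: 10 vertices, 13 edges.
Vertex 4 has neighbors [5, 6], degree = 2.
Handshaking lemma: 2 * 13 = 26.
A tree on 10 vertices has 9 edges. This graph has 13 edges (4 extra). Not a tree.
Diameter (longest shortest path) = 4.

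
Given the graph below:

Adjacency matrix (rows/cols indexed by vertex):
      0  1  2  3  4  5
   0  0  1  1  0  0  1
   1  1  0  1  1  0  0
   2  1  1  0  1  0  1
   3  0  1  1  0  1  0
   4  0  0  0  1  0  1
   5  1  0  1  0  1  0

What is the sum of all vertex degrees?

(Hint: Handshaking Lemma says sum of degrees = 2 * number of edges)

Count edges: 9 edges.
By Handshaking Lemma: sum of degrees = 2 * 9 = 18.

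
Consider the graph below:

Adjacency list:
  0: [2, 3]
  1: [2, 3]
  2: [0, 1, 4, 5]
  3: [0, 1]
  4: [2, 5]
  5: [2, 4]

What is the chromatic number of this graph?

The graph has a maximum clique of size 3 (lower bound on chromatic number).
A valid 3-coloring: {0: 1, 1: 1, 2: 0, 3: 0, 4: 1, 5: 2}.
Chromatic number = 3.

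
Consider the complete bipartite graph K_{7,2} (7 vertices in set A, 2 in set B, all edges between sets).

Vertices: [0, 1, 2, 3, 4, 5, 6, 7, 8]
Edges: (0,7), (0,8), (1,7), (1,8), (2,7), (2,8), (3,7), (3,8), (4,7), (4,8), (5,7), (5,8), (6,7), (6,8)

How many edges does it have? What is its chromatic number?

K_{7,2} has 7 * 2 = 14 edges.
Bipartite graphs have chromatic number 2 (color each partition differently).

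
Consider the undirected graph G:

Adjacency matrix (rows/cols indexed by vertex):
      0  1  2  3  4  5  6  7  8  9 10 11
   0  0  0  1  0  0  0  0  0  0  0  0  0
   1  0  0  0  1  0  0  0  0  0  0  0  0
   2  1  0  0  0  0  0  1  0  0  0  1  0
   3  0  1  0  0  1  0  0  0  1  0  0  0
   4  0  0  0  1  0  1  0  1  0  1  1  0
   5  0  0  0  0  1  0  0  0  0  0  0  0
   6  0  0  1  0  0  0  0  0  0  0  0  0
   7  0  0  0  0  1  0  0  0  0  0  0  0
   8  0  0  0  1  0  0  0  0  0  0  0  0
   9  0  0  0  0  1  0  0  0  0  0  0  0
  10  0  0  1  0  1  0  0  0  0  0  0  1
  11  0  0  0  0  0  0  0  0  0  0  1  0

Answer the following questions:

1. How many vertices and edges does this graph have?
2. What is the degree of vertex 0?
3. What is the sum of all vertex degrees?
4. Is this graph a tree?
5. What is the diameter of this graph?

Count: 12 vertices, 11 edges.
Vertex 0 has neighbors [2], degree = 1.
Handshaking lemma: 2 * 11 = 22.
A graph is a tree iff it is connected and has exactly n-1 edges. This graph is connected (all 12 vertices in one component) and has 12-1 = 11 edges. It is a tree.
Diameter (longest shortest path) = 5.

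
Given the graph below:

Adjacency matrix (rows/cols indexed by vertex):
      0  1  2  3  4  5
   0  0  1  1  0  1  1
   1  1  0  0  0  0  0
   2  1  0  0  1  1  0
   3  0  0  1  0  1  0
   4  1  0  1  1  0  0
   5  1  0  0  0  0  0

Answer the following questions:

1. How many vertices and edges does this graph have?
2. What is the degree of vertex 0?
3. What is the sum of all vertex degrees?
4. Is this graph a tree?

Count: 6 vertices, 7 edges.
Vertex 0 has neighbors [1, 2, 4, 5], degree = 4.
Handshaking lemma: 2 * 7 = 14.
A tree on 6 vertices has 5 edges. This graph has 7 edges (2 extra). Not a tree.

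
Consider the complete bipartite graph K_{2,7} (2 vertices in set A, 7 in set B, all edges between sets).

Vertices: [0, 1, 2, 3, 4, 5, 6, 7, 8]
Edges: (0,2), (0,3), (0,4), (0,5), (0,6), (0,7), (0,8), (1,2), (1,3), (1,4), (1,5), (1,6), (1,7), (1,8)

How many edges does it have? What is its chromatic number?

K_{2,7} has 2 * 7 = 14 edges.
Bipartite graphs have chromatic number 2 (color each partition differently).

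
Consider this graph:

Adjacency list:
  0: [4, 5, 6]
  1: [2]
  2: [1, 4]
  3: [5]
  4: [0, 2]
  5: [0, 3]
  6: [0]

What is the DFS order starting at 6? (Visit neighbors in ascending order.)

DFS from vertex 6 (neighbors processed in ascending order):
Visit order: 6, 0, 4, 2, 1, 5, 3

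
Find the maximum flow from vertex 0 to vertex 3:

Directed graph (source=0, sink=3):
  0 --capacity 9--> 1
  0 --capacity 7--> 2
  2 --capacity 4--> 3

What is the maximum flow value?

Computing max flow:
  Flow on (0->2): 4/7
  Flow on (2->3): 4/4
Maximum flow = 4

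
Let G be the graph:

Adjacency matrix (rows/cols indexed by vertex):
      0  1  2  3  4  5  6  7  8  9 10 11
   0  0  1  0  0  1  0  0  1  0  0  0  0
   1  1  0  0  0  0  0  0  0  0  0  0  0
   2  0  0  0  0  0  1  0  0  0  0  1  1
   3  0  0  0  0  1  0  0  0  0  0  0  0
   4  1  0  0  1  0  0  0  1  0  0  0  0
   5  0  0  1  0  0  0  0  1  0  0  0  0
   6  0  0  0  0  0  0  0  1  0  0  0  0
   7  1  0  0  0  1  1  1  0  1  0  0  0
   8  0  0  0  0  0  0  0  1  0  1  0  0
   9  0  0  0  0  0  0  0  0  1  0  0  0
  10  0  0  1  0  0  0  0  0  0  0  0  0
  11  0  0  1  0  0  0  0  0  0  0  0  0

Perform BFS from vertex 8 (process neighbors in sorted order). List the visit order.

BFS from vertex 8 (neighbors processed in ascending order):
Visit order: 8, 7, 9, 0, 4, 5, 6, 1, 3, 2, 10, 11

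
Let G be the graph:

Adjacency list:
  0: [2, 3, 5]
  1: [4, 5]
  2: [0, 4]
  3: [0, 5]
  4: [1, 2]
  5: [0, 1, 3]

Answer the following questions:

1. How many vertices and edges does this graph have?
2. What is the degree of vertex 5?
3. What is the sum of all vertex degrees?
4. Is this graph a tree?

Count: 6 vertices, 7 edges.
Vertex 5 has neighbors [0, 1, 3], degree = 3.
Handshaking lemma: 2 * 7 = 14.
A tree on 6 vertices has 5 edges. This graph has 7 edges (2 extra). Not a tree.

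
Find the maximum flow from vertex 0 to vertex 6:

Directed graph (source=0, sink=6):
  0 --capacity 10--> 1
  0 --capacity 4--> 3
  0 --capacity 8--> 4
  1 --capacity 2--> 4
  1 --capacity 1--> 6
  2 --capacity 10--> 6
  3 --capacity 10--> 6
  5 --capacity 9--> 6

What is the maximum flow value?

Computing max flow:
  Flow on (0->1): 1/10
  Flow on (0->3): 4/4
  Flow on (1->6): 1/1
  Flow on (3->6): 4/10
Maximum flow = 5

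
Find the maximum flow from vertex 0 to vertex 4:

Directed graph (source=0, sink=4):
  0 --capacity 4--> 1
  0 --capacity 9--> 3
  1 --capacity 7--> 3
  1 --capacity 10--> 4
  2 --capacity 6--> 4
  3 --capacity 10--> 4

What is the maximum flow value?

Computing max flow:
  Flow on (0->1): 4/4
  Flow on (0->3): 9/9
  Flow on (1->4): 4/10
  Flow on (3->4): 9/10
Maximum flow = 13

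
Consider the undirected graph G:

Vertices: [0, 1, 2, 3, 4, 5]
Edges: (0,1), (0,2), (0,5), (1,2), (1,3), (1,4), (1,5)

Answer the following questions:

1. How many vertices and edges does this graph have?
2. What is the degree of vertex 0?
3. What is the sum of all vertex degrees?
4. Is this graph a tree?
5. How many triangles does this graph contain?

Count: 6 vertices, 7 edges.
Vertex 0 has neighbors [1, 2, 5], degree = 3.
Handshaking lemma: 2 * 7 = 14.
A tree on 6 vertices has 5 edges. This graph has 7 edges (2 extra). Not a tree.
Number of triangles = 2.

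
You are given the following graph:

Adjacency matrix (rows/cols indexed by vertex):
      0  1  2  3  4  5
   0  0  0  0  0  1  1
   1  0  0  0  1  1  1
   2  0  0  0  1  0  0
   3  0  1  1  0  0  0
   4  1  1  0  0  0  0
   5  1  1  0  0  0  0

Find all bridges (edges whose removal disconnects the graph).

A bridge is an edge whose removal increases the number of connected components.
Bridges found: (1,3), (2,3)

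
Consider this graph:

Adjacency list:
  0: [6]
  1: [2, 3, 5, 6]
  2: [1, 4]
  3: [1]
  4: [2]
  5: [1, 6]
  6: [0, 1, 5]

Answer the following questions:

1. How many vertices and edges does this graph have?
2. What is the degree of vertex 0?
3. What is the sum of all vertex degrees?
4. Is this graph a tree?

Count: 7 vertices, 7 edges.
Vertex 0 has neighbors [6], degree = 1.
Handshaking lemma: 2 * 7 = 14.
A tree on 7 vertices has 6 edges. This graph has 7 edges (1 extra). Not a tree.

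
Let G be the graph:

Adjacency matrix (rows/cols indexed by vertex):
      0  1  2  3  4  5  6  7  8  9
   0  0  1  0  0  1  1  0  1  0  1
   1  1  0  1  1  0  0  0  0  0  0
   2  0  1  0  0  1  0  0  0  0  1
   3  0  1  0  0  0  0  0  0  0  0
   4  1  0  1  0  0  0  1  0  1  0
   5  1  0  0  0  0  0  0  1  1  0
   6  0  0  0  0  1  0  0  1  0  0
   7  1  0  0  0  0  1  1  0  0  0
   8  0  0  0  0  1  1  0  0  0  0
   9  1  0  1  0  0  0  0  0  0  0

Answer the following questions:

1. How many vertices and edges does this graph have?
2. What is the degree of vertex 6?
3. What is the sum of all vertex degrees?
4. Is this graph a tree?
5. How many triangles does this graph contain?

Count: 10 vertices, 14 edges.
Vertex 6 has neighbors [4, 7], degree = 2.
Handshaking lemma: 2 * 14 = 28.
A tree on 10 vertices has 9 edges. This graph has 14 edges (5 extra). Not a tree.
Number of triangles = 1.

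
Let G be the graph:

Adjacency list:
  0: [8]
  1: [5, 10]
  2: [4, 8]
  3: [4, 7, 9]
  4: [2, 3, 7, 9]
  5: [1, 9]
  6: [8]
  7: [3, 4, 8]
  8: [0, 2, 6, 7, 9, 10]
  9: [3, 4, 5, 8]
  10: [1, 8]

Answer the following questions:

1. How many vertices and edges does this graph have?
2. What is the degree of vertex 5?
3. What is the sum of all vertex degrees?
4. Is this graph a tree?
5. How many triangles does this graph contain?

Count: 11 vertices, 15 edges.
Vertex 5 has neighbors [1, 9], degree = 2.
Handshaking lemma: 2 * 15 = 30.
A tree on 11 vertices has 10 edges. This graph has 15 edges (5 extra). Not a tree.
Number of triangles = 2.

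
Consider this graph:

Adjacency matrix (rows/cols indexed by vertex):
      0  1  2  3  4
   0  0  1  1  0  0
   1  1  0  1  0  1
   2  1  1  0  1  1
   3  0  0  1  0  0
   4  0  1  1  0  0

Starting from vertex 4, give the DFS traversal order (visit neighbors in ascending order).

DFS from vertex 4 (neighbors processed in ascending order):
Visit order: 4, 1, 0, 2, 3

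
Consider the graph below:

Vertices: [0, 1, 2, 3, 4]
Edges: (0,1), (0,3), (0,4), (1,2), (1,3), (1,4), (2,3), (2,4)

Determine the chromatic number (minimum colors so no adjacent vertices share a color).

The graph has a maximum clique of size 3 (lower bound on chromatic number).
A valid 3-coloring: {0: 1, 1: 0, 2: 1, 3: 2, 4: 2}.
Chromatic number = 3.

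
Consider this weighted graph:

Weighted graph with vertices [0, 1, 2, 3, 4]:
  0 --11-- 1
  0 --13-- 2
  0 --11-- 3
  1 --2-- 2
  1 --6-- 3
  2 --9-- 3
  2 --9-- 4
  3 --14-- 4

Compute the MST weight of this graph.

Applying Kruskal's algorithm (sort edges by weight, add if no cycle):
  Add (1,2) w=2
  Add (1,3) w=6
  Add (2,4) w=9
  Skip (2,3) w=9 (creates cycle)
  Add (0,3) w=11
  Skip (0,1) w=11 (creates cycle)
  Skip (0,2) w=13 (creates cycle)
  Skip (3,4) w=14 (creates cycle)
MST weight = 28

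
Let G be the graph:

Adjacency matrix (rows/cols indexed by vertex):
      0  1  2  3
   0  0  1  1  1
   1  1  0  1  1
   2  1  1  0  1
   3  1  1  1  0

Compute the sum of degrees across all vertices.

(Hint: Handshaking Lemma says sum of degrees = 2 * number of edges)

Count edges: 6 edges.
By Handshaking Lemma: sum of degrees = 2 * 6 = 12.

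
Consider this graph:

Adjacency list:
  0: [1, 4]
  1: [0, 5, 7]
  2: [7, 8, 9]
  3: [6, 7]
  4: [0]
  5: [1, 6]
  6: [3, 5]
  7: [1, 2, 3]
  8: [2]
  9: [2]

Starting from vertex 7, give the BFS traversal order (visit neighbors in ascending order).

BFS from vertex 7 (neighbors processed in ascending order):
Visit order: 7, 1, 2, 3, 0, 5, 8, 9, 6, 4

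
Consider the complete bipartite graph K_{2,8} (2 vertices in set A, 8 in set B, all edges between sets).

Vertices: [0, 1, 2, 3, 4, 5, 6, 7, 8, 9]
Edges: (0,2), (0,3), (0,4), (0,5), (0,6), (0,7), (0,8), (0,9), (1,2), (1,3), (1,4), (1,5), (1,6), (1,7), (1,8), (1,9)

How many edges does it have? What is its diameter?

K_{2,8} has 2 * 8 = 16 edges.
Any vertex reaches any opposite-side vertex in 1 step; same-side vertices reach in 2 steps via any opposite-side vertex.
Diameter = 2.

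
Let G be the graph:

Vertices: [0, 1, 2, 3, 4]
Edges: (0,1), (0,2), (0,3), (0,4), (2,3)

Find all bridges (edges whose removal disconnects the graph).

A bridge is an edge whose removal increases the number of connected components.
Bridges found: (0,1), (0,4)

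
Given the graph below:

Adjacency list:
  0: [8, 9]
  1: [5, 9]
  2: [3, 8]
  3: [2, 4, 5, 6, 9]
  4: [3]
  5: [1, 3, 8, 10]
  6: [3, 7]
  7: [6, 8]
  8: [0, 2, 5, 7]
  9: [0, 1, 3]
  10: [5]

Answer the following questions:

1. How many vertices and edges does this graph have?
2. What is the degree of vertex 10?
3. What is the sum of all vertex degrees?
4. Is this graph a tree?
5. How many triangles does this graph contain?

Count: 11 vertices, 14 edges.
Vertex 10 has neighbors [5], degree = 1.
Handshaking lemma: 2 * 14 = 28.
A tree on 11 vertices has 10 edges. This graph has 14 edges (4 extra). Not a tree.
Number of triangles = 0.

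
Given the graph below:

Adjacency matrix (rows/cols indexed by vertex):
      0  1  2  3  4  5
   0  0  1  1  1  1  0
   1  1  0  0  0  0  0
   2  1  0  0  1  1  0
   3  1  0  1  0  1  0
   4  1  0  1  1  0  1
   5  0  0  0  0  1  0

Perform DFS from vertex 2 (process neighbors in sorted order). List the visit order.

DFS from vertex 2 (neighbors processed in ascending order):
Visit order: 2, 0, 1, 3, 4, 5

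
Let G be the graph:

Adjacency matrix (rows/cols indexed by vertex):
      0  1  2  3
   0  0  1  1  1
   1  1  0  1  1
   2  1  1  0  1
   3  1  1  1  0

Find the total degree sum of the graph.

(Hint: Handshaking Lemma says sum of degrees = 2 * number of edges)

Count edges: 6 edges.
By Handshaking Lemma: sum of degrees = 2 * 6 = 12.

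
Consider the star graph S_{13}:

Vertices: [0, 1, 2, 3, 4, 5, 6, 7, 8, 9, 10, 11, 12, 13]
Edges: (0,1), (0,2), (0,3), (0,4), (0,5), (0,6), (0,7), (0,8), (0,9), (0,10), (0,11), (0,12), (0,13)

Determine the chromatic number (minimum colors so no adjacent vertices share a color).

S_{13} has one hub adjacent to 13 leaves; leaves are pairwise non-adjacent.
Color the hub 0 and every leaf 1.
Chromatic number = 2.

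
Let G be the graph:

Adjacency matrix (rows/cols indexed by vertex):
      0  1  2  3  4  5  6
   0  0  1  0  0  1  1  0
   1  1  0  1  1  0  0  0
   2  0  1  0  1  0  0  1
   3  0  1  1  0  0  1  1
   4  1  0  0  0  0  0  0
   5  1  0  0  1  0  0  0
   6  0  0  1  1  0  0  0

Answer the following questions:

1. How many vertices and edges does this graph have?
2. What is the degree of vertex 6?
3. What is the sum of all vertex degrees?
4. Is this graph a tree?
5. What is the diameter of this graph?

Count: 7 vertices, 9 edges.
Vertex 6 has neighbors [2, 3], degree = 2.
Handshaking lemma: 2 * 9 = 18.
A tree on 7 vertices has 6 edges. This graph has 9 edges (3 extra). Not a tree.
Diameter (longest shortest path) = 4.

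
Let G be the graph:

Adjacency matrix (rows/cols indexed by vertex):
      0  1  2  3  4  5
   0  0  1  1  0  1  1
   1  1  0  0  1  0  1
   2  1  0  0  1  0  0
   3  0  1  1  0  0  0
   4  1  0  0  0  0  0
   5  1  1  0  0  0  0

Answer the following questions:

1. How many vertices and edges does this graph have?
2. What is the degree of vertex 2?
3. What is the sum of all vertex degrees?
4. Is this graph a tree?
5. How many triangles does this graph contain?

Count: 6 vertices, 7 edges.
Vertex 2 has neighbors [0, 3], degree = 2.
Handshaking lemma: 2 * 7 = 14.
A tree on 6 vertices has 5 edges. This graph has 7 edges (2 extra). Not a tree.
Number of triangles = 1.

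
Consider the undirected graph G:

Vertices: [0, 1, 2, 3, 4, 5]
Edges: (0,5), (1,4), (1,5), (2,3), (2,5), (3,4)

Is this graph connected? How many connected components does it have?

Checking connectivity: the graph has 1 connected component(s).
All vertices are reachable from each other. The graph IS connected.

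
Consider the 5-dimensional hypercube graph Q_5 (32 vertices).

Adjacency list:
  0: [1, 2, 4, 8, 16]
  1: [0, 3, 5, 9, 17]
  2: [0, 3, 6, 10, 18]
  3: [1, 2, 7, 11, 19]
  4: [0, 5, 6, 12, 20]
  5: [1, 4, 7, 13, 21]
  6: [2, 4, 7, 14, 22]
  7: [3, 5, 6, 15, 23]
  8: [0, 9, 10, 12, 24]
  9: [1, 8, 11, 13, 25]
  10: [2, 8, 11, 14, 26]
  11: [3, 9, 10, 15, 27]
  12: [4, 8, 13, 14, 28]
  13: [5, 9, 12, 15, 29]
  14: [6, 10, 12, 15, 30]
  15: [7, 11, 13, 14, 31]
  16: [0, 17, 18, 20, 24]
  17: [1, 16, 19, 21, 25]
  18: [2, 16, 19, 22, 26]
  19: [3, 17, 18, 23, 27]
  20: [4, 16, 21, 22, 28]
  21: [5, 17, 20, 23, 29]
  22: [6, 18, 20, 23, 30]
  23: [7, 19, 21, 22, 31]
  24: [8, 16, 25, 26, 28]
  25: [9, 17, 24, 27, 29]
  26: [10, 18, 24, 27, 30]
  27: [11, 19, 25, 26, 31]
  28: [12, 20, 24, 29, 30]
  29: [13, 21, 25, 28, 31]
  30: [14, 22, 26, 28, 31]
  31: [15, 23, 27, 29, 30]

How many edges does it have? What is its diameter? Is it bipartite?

The 5-dimensional hypercube Q_5 has 32 vertices and each vertex has degree 5.
Total edges = 32 * 5 / 2 = 80.
Diameter = 5 (max Hamming distance between binary labels).
Hypercubes are bipartite (partition by parity of binary representation).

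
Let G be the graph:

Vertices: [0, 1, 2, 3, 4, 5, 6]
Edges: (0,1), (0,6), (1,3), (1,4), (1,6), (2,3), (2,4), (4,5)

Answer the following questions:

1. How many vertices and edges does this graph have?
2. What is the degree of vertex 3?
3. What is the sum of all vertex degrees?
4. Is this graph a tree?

Count: 7 vertices, 8 edges.
Vertex 3 has neighbors [1, 2], degree = 2.
Handshaking lemma: 2 * 8 = 16.
A tree on 7 vertices has 6 edges. This graph has 8 edges (2 extra). Not a tree.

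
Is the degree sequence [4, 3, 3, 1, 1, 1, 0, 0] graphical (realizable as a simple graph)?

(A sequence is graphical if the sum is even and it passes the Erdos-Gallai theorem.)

Sum of degrees = 13. Sum is odd, so the sequence is NOT graphical.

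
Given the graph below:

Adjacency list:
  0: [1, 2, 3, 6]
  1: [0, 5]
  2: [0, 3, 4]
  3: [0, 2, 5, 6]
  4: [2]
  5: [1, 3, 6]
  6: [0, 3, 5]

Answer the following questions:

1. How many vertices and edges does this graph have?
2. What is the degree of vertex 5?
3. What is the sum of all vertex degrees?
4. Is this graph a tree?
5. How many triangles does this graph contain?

Count: 7 vertices, 10 edges.
Vertex 5 has neighbors [1, 3, 6], degree = 3.
Handshaking lemma: 2 * 10 = 20.
A tree on 7 vertices has 6 edges. This graph has 10 edges (4 extra). Not a tree.
Number of triangles = 3.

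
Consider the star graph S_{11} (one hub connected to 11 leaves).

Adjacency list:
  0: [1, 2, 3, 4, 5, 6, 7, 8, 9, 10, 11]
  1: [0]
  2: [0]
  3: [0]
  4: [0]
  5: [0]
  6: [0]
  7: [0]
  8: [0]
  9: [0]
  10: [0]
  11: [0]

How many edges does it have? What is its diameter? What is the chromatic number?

Star graph S_{11}: the hub connects to all 11 leaves.
Edges = 11.
Diameter = 2 (any leaf to hub is 1, leaf to leaf through hub is 2).
Star graphs are bipartite (hub vs leaves), so chromatic number = 2.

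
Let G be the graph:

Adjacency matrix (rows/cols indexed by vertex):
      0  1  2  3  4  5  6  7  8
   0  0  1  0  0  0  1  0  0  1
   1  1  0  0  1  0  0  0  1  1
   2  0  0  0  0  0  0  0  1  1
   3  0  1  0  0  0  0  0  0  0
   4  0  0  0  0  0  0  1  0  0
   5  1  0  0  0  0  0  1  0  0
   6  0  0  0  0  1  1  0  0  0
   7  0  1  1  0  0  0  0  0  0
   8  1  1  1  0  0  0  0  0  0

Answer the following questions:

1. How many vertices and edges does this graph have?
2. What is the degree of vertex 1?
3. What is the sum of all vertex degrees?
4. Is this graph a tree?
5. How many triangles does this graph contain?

Count: 9 vertices, 10 edges.
Vertex 1 has neighbors [0, 3, 7, 8], degree = 4.
Handshaking lemma: 2 * 10 = 20.
A tree on 9 vertices has 8 edges. This graph has 10 edges (2 extra). Not a tree.
Number of triangles = 1.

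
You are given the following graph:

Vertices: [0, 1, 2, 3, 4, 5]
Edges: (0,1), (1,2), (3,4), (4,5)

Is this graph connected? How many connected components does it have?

Checking connectivity: the graph has 2 connected component(s).
Components: [[0, 1, 2], [3, 4, 5]]. The graph is NOT connected.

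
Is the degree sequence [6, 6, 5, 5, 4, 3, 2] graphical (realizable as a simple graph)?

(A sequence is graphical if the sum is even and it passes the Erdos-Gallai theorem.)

Sum of degrees = 31. Sum is odd, so the sequence is NOT graphical.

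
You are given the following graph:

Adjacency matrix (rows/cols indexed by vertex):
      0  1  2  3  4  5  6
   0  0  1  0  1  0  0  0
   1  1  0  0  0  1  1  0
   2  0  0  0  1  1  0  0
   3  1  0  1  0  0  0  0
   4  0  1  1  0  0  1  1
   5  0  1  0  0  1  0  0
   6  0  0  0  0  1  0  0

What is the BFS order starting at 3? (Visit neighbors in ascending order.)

BFS from vertex 3 (neighbors processed in ascending order):
Visit order: 3, 0, 2, 1, 4, 5, 6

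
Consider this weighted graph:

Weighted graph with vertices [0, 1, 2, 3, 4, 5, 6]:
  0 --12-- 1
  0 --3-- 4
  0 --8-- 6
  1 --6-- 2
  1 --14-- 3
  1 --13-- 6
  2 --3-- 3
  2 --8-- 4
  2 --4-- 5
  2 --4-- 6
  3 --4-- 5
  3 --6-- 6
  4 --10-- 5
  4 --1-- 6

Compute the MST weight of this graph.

Applying Kruskal's algorithm (sort edges by weight, add if no cycle):
  Add (4,6) w=1
  Add (0,4) w=3
  Add (2,3) w=3
  Add (2,5) w=4
  Add (2,6) w=4
  Skip (3,5) w=4 (creates cycle)
  Add (1,2) w=6
  Skip (3,6) w=6 (creates cycle)
  Skip (0,6) w=8 (creates cycle)
  Skip (2,4) w=8 (creates cycle)
  Skip (4,5) w=10 (creates cycle)
  Skip (0,1) w=12 (creates cycle)
  Skip (1,6) w=13 (creates cycle)
  Skip (1,3) w=14 (creates cycle)
MST weight = 21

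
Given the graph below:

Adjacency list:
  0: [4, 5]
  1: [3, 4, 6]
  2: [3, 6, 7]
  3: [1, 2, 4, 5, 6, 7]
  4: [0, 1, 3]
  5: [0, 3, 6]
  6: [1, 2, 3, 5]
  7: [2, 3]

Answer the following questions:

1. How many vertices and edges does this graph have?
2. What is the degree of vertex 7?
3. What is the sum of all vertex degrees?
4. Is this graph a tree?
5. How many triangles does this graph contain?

Count: 8 vertices, 13 edges.
Vertex 7 has neighbors [2, 3], degree = 2.
Handshaking lemma: 2 * 13 = 26.
A tree on 8 vertices has 7 edges. This graph has 13 edges (6 extra). Not a tree.
Number of triangles = 5.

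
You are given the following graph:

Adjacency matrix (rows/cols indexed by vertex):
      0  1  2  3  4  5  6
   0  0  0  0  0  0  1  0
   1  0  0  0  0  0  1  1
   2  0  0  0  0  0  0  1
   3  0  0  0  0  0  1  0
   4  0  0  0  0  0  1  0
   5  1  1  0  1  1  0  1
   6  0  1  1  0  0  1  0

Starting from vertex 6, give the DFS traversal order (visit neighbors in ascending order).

DFS from vertex 6 (neighbors processed in ascending order):
Visit order: 6, 1, 5, 0, 3, 4, 2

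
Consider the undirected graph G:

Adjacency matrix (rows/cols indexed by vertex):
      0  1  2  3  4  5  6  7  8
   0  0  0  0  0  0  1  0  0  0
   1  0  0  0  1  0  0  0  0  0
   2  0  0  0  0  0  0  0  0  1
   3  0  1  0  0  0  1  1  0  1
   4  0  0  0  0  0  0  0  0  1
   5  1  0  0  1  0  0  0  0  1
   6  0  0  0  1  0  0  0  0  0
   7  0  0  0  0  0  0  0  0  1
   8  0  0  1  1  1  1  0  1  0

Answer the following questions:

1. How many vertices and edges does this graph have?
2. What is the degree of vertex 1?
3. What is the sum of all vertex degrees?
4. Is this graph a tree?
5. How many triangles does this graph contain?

Count: 9 vertices, 9 edges.
Vertex 1 has neighbors [3], degree = 1.
Handshaking lemma: 2 * 9 = 18.
A tree on 9 vertices has 8 edges. This graph has 9 edges (1 extra). Not a tree.
Number of triangles = 1.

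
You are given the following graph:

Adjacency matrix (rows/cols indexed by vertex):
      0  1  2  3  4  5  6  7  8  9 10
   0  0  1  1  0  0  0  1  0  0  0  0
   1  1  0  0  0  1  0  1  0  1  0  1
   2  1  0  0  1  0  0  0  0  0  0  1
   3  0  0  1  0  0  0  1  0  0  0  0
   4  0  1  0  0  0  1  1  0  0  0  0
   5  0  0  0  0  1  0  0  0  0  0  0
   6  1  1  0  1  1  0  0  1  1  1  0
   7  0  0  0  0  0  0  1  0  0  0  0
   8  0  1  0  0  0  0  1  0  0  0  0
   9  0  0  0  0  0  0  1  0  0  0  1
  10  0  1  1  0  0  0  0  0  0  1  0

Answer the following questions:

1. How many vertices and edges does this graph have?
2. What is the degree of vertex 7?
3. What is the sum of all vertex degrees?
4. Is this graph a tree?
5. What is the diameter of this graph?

Count: 11 vertices, 16 edges.
Vertex 7 has neighbors [6], degree = 1.
Handshaking lemma: 2 * 16 = 32.
A tree on 11 vertices has 10 edges. This graph has 16 edges (6 extra). Not a tree.
Diameter (longest shortest path) = 4.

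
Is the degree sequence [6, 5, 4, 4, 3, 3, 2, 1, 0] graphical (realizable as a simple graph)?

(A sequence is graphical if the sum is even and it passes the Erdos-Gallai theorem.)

Sum of degrees = 28. Sum is even and passes Erdos-Gallai. The sequence IS graphical.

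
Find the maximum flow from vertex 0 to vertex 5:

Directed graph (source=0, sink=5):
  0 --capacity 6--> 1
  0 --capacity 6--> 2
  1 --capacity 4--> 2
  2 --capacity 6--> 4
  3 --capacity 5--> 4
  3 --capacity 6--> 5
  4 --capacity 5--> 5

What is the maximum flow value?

Computing max flow:
  Flow on (0->1): 4/6
  Flow on (0->2): 1/6
  Flow on (1->2): 4/4
  Flow on (2->4): 5/6
  Flow on (4->5): 5/5
Maximum flow = 5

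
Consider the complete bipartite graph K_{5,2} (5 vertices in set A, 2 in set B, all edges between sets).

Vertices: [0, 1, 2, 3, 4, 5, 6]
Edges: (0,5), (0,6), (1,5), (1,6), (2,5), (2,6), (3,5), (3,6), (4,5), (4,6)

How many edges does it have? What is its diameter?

K_{5,2} has 5 * 2 = 10 edges.
Any vertex reaches any opposite-side vertex in 1 step; same-side vertices reach in 2 steps via any opposite-side vertex.
Diameter = 2.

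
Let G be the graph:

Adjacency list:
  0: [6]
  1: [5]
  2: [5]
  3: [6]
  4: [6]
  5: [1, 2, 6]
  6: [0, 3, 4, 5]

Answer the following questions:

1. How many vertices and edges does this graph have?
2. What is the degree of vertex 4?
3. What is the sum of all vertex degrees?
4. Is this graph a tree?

Count: 7 vertices, 6 edges.
Vertex 4 has neighbors [6], degree = 1.
Handshaking lemma: 2 * 6 = 12.
A graph is a tree iff it is connected and has exactly n-1 edges. This graph is connected (all 7 vertices in one component) and has 7-1 = 6 edges. It is a tree.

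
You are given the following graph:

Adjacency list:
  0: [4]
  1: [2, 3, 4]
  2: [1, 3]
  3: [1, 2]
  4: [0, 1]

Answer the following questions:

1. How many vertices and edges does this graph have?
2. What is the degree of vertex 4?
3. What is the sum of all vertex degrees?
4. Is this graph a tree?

Count: 5 vertices, 5 edges.
Vertex 4 has neighbors [0, 1], degree = 2.
Handshaking lemma: 2 * 5 = 10.
A tree on 5 vertices has 4 edges. This graph has 5 edges (1 extra). Not a tree.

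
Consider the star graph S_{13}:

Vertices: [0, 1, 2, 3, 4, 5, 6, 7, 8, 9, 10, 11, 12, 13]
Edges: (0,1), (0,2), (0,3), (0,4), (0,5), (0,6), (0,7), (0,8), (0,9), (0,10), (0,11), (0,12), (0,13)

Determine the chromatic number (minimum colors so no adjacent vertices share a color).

S_{13} has one hub adjacent to 13 leaves; leaves are pairwise non-adjacent.
Color the hub 0 and every leaf 1.
Chromatic number = 2.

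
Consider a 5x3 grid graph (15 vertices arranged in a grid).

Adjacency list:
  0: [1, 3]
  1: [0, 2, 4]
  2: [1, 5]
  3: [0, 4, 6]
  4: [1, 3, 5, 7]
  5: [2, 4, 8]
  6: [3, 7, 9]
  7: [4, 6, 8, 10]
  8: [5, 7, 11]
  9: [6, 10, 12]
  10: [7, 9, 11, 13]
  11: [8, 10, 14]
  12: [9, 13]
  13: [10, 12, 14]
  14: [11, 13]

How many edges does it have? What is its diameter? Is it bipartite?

A 5x3 grid has 12 vertical edges and 10 horizontal edges.
Total edges = 12 + 10 = 22.
Diameter = (5-1) + (3-1) = 6 (corner to opposite corner).
Grid graphs are bipartite (checkerboard coloring).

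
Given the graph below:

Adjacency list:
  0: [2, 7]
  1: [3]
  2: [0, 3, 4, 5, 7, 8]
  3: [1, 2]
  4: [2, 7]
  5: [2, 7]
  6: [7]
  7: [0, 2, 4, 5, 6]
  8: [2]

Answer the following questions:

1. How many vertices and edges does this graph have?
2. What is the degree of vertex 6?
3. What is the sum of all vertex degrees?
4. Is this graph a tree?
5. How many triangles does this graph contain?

Count: 9 vertices, 11 edges.
Vertex 6 has neighbors [7], degree = 1.
Handshaking lemma: 2 * 11 = 22.
A tree on 9 vertices has 8 edges. This graph has 11 edges (3 extra). Not a tree.
Number of triangles = 3.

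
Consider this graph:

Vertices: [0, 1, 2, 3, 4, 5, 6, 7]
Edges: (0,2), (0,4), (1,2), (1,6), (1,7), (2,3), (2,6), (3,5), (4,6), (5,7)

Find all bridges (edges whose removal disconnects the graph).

No bridges found. The graph is 2-edge-connected (no single edge removal disconnects it).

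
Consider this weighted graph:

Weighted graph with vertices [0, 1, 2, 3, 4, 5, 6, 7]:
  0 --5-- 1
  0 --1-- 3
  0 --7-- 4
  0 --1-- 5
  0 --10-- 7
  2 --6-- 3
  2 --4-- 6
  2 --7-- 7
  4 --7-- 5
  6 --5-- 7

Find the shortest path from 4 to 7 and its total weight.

Using Dijkstra's algorithm from vertex 4:
Shortest path: 4 -> 0 -> 7
Total weight: 7 + 10 = 17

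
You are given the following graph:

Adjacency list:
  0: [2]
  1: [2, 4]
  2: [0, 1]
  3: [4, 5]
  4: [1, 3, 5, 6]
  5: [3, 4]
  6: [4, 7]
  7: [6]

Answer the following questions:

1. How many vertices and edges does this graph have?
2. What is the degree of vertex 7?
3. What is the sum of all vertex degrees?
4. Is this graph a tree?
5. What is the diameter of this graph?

Count: 8 vertices, 8 edges.
Vertex 7 has neighbors [6], degree = 1.
Handshaking lemma: 2 * 8 = 16.
A tree on 8 vertices has 7 edges. This graph has 8 edges (1 extra). Not a tree.
Diameter (longest shortest path) = 5.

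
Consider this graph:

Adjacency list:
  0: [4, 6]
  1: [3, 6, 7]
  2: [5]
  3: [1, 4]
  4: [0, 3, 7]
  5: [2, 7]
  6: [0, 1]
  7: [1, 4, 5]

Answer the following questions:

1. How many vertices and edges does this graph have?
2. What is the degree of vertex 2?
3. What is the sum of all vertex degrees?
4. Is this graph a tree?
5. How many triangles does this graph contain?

Count: 8 vertices, 9 edges.
Vertex 2 has neighbors [5], degree = 1.
Handshaking lemma: 2 * 9 = 18.
A tree on 8 vertices has 7 edges. This graph has 9 edges (2 extra). Not a tree.
Number of triangles = 0.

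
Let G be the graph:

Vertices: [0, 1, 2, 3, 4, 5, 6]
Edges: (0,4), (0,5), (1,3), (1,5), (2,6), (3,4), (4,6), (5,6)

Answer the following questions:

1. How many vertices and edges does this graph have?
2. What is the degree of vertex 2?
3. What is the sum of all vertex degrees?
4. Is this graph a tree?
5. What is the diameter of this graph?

Count: 7 vertices, 8 edges.
Vertex 2 has neighbors [6], degree = 1.
Handshaking lemma: 2 * 8 = 16.
A tree on 7 vertices has 6 edges. This graph has 8 edges (2 extra). Not a tree.
Diameter (longest shortest path) = 3.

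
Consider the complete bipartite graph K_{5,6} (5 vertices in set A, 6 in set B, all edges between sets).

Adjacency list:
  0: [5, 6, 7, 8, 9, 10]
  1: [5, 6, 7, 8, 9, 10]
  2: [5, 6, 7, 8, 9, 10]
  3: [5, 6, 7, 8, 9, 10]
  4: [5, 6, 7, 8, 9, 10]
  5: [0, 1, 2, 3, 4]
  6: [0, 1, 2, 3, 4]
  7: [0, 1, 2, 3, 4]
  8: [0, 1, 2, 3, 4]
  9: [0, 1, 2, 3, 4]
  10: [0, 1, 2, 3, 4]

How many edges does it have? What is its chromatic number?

K_{5,6} has 5 * 6 = 30 edges.
Bipartite graphs have chromatic number 2 (color each partition differently).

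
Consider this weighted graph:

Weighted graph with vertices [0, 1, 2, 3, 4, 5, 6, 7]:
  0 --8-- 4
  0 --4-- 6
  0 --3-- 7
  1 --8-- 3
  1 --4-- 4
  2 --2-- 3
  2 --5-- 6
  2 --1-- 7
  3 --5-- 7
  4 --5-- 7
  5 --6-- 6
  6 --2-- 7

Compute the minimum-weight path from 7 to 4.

Using Dijkstra's algorithm from vertex 7:
Shortest path: 7 -> 4
Total weight: 5 = 5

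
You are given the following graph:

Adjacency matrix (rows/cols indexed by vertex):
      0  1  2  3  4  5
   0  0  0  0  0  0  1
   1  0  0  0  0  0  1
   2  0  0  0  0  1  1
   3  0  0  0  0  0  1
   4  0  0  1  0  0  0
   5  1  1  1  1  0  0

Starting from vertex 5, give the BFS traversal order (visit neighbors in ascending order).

BFS from vertex 5 (neighbors processed in ascending order):
Visit order: 5, 0, 1, 2, 3, 4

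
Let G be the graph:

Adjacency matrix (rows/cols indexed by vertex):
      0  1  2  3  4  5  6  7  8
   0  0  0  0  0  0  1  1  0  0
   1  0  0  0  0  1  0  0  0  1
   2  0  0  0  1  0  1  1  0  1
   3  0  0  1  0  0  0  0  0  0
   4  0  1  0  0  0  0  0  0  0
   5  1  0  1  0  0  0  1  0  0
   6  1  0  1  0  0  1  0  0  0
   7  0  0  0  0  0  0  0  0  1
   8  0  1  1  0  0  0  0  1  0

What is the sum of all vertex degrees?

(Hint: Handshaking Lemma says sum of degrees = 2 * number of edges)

Count edges: 10 edges.
By Handshaking Lemma: sum of degrees = 2 * 10 = 20.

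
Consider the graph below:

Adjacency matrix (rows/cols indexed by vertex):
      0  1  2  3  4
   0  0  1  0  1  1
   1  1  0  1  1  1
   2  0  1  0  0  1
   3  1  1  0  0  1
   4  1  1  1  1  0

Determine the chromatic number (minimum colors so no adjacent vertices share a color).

The graph has a maximum clique of size 4 (lower bound on chromatic number).
A valid 4-coloring: {0: 2, 1: 0, 2: 2, 3: 3, 4: 1}.
Chromatic number = 4.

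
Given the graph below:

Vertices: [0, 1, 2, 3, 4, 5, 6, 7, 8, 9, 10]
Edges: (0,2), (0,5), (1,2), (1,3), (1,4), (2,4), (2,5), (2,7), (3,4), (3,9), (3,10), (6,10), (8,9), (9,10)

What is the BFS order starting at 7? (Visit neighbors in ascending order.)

BFS from vertex 7 (neighbors processed in ascending order):
Visit order: 7, 2, 0, 1, 4, 5, 3, 9, 10, 8, 6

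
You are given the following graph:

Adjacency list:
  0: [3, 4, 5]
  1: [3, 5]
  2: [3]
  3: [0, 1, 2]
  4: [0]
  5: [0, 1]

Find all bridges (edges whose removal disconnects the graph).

A bridge is an edge whose removal increases the number of connected components.
Bridges found: (0,4), (2,3)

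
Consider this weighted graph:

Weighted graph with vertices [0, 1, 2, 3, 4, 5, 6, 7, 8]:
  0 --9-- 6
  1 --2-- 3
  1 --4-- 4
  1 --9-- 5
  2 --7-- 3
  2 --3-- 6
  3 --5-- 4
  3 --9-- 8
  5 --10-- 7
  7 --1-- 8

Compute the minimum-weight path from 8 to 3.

Using Dijkstra's algorithm from vertex 8:
Shortest path: 8 -> 3
Total weight: 9 = 9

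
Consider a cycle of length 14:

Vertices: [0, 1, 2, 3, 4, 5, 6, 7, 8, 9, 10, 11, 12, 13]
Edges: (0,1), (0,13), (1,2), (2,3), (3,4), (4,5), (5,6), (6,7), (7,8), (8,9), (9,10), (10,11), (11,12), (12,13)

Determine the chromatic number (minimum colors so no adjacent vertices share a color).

This is an even cycle (C_14). Even cycles are bipartite.
Chromatic number = 2.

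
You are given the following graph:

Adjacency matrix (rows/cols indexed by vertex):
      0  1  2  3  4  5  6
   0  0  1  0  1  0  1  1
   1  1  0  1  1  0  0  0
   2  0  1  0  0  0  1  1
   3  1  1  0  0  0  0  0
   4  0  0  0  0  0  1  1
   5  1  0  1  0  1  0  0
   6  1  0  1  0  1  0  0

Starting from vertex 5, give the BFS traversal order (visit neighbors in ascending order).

BFS from vertex 5 (neighbors processed in ascending order):
Visit order: 5, 0, 2, 4, 1, 3, 6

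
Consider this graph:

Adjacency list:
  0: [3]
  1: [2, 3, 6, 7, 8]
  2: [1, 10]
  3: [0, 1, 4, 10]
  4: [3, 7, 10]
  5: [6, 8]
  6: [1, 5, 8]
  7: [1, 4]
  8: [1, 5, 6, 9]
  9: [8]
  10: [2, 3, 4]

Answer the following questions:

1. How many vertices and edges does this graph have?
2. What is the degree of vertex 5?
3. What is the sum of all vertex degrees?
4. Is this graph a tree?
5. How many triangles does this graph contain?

Count: 11 vertices, 15 edges.
Vertex 5 has neighbors [6, 8], degree = 2.
Handshaking lemma: 2 * 15 = 30.
A tree on 11 vertices has 10 edges. This graph has 15 edges (5 extra). Not a tree.
Number of triangles = 3.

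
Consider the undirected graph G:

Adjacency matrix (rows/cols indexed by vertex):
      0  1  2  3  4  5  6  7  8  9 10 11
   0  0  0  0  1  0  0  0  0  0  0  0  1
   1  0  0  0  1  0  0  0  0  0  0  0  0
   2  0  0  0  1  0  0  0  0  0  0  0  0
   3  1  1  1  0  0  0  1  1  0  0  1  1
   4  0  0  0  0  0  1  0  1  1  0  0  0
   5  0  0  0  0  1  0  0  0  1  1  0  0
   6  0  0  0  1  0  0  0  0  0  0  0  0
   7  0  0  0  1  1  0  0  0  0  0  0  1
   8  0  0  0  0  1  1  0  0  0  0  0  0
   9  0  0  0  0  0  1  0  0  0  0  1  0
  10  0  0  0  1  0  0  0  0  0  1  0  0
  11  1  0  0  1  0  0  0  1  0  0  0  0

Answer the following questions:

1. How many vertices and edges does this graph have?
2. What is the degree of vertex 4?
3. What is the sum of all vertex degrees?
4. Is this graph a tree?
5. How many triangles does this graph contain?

Count: 12 vertices, 15 edges.
Vertex 4 has neighbors [5, 7, 8], degree = 3.
Handshaking lemma: 2 * 15 = 30.
A tree on 12 vertices has 11 edges. This graph has 15 edges (4 extra). Not a tree.
Number of triangles = 3.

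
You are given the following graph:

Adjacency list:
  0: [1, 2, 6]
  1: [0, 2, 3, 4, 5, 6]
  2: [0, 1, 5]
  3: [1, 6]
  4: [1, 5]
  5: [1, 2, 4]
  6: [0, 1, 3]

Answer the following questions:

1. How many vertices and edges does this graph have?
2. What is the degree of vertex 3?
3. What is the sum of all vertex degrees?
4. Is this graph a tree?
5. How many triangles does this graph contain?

Count: 7 vertices, 11 edges.
Vertex 3 has neighbors [1, 6], degree = 2.
Handshaking lemma: 2 * 11 = 22.
A tree on 7 vertices has 6 edges. This graph has 11 edges (5 extra). Not a tree.
Number of triangles = 5.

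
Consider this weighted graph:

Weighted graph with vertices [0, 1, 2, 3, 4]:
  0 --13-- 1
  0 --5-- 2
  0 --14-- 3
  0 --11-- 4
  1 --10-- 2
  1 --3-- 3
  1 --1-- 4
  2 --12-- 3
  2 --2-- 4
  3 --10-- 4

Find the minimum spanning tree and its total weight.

Applying Kruskal's algorithm (sort edges by weight, add if no cycle):
  Add (1,4) w=1
  Add (2,4) w=2
  Add (1,3) w=3
  Add (0,2) w=5
  Skip (1,2) w=10 (creates cycle)
  Skip (3,4) w=10 (creates cycle)
  Skip (0,4) w=11 (creates cycle)
  Skip (2,3) w=12 (creates cycle)
  Skip (0,1) w=13 (creates cycle)
  Skip (0,3) w=14 (creates cycle)
MST weight = 11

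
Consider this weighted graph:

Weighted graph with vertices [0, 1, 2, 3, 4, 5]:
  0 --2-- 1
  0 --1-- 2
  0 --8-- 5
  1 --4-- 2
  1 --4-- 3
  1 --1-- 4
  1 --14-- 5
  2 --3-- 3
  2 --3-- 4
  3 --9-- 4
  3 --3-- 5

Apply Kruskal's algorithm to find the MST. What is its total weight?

Applying Kruskal's algorithm (sort edges by weight, add if no cycle):
  Add (0,2) w=1
  Add (1,4) w=1
  Add (0,1) w=2
  Skip (2,4) w=3 (creates cycle)
  Add (2,3) w=3
  Add (3,5) w=3
  Skip (1,3) w=4 (creates cycle)
  Skip (1,2) w=4 (creates cycle)
  Skip (0,5) w=8 (creates cycle)
  Skip (3,4) w=9 (creates cycle)
  Skip (1,5) w=14 (creates cycle)
MST weight = 10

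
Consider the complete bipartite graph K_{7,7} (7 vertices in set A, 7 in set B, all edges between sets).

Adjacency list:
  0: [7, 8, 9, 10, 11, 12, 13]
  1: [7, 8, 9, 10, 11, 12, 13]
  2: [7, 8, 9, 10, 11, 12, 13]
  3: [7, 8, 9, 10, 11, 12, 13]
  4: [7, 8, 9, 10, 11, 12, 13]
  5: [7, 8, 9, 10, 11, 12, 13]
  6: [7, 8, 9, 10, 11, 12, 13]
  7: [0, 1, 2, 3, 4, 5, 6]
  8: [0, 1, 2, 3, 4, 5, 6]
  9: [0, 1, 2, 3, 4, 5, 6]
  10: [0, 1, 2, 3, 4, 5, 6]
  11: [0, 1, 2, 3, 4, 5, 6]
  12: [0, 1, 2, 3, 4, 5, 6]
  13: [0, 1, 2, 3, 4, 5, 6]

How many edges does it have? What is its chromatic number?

K_{7,7} has 7 * 7 = 49 edges.
Bipartite graphs have chromatic number 2 (color each partition differently).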